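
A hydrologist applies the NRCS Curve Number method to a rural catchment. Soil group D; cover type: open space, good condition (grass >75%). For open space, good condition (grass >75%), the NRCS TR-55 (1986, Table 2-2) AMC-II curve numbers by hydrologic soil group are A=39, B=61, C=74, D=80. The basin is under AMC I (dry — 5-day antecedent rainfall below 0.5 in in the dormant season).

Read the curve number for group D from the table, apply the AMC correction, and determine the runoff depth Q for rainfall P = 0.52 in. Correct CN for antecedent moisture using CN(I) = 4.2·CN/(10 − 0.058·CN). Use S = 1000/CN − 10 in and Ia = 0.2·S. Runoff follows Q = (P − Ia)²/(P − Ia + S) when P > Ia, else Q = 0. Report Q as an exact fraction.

Q = 0 in ≈ 0.000 in

NRCS table: open space, good condition (grass >75%), soil group D → CN(II) = 80
Dry (AMC I): CN(I) = 4.2·80/(10 − 0.058·80) = 336/(134/25) = 4200/67 ≈ 62.687
S = 1000/(4200/67) − 10 = 125/21 in ≈ 5.952 in
Initial abstraction Ia = S/5 = (125/21)/5 = 25/21 ≈ 1.190 in
P = 0.520 ≤ Ia = 1.190 in: entire storm abstracted, Q = 0.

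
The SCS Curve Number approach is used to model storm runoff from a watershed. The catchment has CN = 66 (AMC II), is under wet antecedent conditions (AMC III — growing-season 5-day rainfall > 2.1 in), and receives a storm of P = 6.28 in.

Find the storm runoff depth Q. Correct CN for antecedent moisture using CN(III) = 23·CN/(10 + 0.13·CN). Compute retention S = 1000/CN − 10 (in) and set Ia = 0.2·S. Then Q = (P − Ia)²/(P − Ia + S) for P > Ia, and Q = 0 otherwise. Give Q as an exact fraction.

Q = 12246299569/2906267925 in ≈ 4.214 in

Wet (AMC III): CN(III) = 23·66/(10 + 0.13·66) = 1518/(929/50) = 75900/929 ≈ 81.701
S = 1000/(75900/929) − 10 = 1700/759 in ≈ 2.240 in
Ia = 0.2S: 0.2·2.240 = 0.448 in (exactly 340/759)
Since P=6.280 > Ia=0.448: effective rainfall P−Ia = 110663/18975 in
Q = (110663/18975)²/((110663/18975) + 1700/759) = (12246299569/360050625)/(153163/18975) = 12246299569/2906267925 in ≈ 4.214 in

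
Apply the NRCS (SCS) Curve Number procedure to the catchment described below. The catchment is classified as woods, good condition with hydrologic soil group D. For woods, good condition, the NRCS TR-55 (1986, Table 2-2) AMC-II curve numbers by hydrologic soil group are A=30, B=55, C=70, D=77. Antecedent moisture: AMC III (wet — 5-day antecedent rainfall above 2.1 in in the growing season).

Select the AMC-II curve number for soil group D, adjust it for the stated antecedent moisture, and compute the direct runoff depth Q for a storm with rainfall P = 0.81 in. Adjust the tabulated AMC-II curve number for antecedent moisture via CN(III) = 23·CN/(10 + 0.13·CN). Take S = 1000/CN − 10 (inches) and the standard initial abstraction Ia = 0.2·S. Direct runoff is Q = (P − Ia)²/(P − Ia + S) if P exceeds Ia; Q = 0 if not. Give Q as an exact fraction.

Q = 17952169/109624900 in ≈ 0.164 in

NRCS table: woods, good condition, soil group D → CN(II) = 77
CN(III) from CN(II)=77: (23·77)/(10 + 0.13·77) = 7700/87 ≈ 88.506
Max retention: S = 1000/(7700/87) − 10 = 100/77 in (≈ 1.299 in)
Ia = 0.2S: 0.2·1.299 = 0.260 in (exactly 20/77)
P − Ia = 0.810 − 0.260 = 4237/7700 ≈ 0.550 in (> 0, runoff occurs)
Q = (4237/7700)²/((4237/7700) + 100/77) = (17952169/59290000)/(14237/7700) = 17952169/109624900 in ≈ 0.164 in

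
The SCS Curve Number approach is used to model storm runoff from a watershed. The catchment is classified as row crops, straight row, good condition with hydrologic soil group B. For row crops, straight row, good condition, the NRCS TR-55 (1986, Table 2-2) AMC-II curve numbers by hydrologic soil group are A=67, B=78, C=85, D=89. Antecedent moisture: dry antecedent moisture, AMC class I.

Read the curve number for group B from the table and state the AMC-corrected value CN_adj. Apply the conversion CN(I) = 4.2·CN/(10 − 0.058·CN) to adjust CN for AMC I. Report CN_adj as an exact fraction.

NRCS table: row crops, straight row, good condition, soil group B → CN(II) = 78
Dry (AMC I): CN(I) = 4.2·78/(10 − 0.058·78) = (1638/5)/(1369/250) = 81900/1369 ≈ 59.825

CN_adj = 81900/1369 ≈ 59.825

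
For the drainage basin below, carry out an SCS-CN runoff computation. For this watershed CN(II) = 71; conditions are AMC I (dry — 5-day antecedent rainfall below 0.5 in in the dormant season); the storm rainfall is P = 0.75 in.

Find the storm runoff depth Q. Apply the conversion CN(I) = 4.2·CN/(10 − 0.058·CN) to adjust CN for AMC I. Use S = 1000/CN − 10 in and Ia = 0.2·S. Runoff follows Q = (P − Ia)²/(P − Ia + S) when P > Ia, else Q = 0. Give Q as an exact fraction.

Q = 0 in ≈ 0.000 in

Dry (AMC I): CN(I) = 4.2·71/(10 − 0.058·71) = (1491/5)/(2941/500) = 149100/2941 ≈ 50.697
S = 1000/(149100/2941) − 10 = 14500/1491 in ≈ 9.725 in
Ia = 0.2·(14500/1491) = 2900/1491 in ≈ 1.945 in
P = 0.750 ≤ Ia = 1.945 in: entire storm abstracted, Q = 0.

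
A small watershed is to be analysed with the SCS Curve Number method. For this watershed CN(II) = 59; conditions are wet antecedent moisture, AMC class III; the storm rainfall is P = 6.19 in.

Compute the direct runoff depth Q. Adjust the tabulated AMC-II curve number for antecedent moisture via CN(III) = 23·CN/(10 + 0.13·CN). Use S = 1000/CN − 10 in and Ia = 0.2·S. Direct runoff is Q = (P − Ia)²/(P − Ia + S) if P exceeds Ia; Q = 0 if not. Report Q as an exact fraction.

Q = 574538228289/158495293100 in ≈ 3.625 in

Wet (AMC III): CN(III) = 23·59/(10 + 0.13·59) = 1357/(1767/100) = 135700/1767 ≈ 76.797
Retention S: 1000/CN − 10 with CN=76.797 → S = 4100/1357 ≈ 3.021 in
Ia = 0.2·(4100/1357) = 820/1357 in ≈ 0.604 in
P − Ia = 6.190 − 0.604 = 757983/135700 ≈ 5.586 in (> 0, runoff occurs)
Q: (757983/135700)² ÷ (1167983/135700) = 574538228289/158495293100 in (≈ 3.625 in)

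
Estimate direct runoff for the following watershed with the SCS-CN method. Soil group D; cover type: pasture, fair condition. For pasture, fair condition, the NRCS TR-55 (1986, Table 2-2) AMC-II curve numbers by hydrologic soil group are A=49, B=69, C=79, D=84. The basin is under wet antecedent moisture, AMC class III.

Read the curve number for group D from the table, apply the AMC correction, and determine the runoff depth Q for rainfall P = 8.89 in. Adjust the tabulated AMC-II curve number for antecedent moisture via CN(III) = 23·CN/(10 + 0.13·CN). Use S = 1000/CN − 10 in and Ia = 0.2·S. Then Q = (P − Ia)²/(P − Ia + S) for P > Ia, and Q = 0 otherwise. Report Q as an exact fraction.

Q = 177567003769/22284992100 in ≈ 7.968 in

NRCS table: pasture, fair condition, soil group D → CN(II) = 84
CN(III) from CN(II)=84: (23·84)/(10 + 0.13·84) = 48300/523 ≈ 92.352
S = 1000/(48300/523) − 10 = 400/483 in ≈ 0.828 in
Ia = 0.2·(400/483) = 80/483 in ≈ 0.166 in
Excess rainfall: 8.890 − 0.166 = 8.724 in; P > Ia so Q > 0
Runoff Q = (P−Ia)²/(P−Ia+S) = (8.724)²/(8.724+0.828) = 177567003769/22284992100 ≈ 7.968 in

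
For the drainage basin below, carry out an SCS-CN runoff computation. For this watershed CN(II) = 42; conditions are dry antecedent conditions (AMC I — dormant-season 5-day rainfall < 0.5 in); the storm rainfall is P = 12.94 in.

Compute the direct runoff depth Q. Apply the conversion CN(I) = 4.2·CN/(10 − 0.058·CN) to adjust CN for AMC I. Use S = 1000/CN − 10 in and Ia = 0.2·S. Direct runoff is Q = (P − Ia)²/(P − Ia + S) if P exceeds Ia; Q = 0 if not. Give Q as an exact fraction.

Q = 19691666929/19080460350 in ≈ 1.032 in

CN(I) from CN(II)=42: (4.2·42)/(10 − 0.058·42) = 44100/1891 ≈ 23.321
S = 1000/(44100/1891) − 10 = 14500/441 in ≈ 32.880 in
Ia = 0.2·(14500/441) = 2900/441 in ≈ 6.576 in
Excess rainfall: 12.940 − 6.576 = 6.364 in; P > Ia so Q > 0
Q = (140327/22050)²/((140327/22050) + 14500/441) = (19691666929/486202500)/(865327/22050) = 19691666929/19080460350 in ≈ 1.032 in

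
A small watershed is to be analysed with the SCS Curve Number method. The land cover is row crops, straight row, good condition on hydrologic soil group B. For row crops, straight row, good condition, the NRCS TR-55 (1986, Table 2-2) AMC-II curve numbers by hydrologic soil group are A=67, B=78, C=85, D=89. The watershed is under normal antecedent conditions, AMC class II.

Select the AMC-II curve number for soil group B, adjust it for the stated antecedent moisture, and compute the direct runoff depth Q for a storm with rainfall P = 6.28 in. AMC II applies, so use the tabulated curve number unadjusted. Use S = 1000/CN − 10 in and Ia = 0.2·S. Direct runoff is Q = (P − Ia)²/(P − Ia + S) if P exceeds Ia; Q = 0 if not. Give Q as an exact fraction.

Q = 31058329/8114925 in ≈ 3.827 in

NRCS table: row crops, straight row, good condition, soil group B → CN(II) = 78
AMC II — tabulated CN = 78 applies directly.
S = 1000/78 − 10 = 110/39 in ≈ 2.821 in
Ia = 0.2·(110/39) = 22/39 in ≈ 0.564 in
Since P=6.280 > Ia=0.564: effective rainfall P−Ia = 5573/975 in
Q: (5573/975)² ÷ (8323/975) = 31058329/8114925 in (≈ 3.827 in)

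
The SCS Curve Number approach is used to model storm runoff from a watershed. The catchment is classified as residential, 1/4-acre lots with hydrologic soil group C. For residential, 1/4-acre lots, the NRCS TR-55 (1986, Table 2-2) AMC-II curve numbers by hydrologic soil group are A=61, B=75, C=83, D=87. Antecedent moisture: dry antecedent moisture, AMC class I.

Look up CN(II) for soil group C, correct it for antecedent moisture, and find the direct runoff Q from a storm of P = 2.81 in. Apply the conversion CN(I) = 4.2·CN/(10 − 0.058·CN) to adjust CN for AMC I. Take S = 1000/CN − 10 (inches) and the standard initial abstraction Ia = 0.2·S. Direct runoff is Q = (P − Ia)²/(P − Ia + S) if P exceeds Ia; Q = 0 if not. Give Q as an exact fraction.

NRCS table: residential, 1/4-acre lots, soil group C → CN(II) = 83
CN(I) from CN(II)=83: (4.2·83)/(10 − 0.058·83) = 174300/2593 ≈ 67.219
S = 1000/(174300/2593) − 10 = 8500/1743 in ≈ 4.877 in
Ia = 0.2S: 0.2·4.877 = 0.975 in (exactly 1700/1743)
Since P=2.810 > Ia=0.975: effective rainfall P−Ia = 319783/174300 in
Runoff Q = (P−Ia)²/(P−Ia+S) = (1.835)²/(1.835+4.877) = 102261167089/203893176900 ≈ 0.502 in

Q = 102261167089/203893176900 in ≈ 0.502 in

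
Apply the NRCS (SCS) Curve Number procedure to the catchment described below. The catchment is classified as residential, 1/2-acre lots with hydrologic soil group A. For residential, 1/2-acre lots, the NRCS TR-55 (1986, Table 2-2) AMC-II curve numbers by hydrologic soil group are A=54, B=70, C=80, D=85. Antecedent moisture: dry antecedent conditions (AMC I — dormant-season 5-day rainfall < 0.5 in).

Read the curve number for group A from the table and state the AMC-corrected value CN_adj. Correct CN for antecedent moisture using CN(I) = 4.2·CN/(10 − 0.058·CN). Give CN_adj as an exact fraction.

NRCS table: residential, 1/2-acre lots, soil group A → CN(II) = 54
Dry (AMC I): CN(I) = 4.2·54/(10 − 0.058·54) = (1134/5)/(1717/250) = 56700/1717 ≈ 33.023

CN_adj = 56700/1717 ≈ 33.023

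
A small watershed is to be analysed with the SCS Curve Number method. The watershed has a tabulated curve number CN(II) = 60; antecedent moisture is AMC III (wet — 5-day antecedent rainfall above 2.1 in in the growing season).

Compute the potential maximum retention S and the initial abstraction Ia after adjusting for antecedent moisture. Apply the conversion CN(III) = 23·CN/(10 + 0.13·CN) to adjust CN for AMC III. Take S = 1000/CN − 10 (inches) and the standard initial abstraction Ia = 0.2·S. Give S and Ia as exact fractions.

S = 200/69 in ≈ 2.899 in; Ia = 40/69 in ≈ 0.580 in

CN(III) from CN(II)=60: (23·60)/(10 + 0.13·60) = 6900/89 ≈ 77.528
Retention S: 1000/CN − 10 with CN=77.528 → S = 200/69 ≈ 2.899 in
Initial abstraction Ia = S/5 = (200/69)/5 = 40/69 ≈ 0.580 in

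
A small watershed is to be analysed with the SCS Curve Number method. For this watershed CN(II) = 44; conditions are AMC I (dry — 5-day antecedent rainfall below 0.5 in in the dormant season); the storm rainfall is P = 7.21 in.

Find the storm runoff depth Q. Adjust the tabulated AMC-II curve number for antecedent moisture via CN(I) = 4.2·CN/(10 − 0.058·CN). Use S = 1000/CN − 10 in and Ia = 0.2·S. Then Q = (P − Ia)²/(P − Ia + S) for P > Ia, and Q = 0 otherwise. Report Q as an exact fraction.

Q = 14386849/342516900 in ≈ 0.042 in

CN(I) from CN(II)=44: (4.2·44)/(10 − 0.058·44) = 3300/133 ≈ 24.812
Retention S: 1000/CN − 10 with CN=24.812 → S = 1000/33 ≈ 30.303 in
Ia = 0.2S: 0.2·30.303 = 6.061 in (exactly 200/33)
Since P=7.210 > Ia=6.061: effective rainfall P−Ia = 3793/3300 in
Q: (3793/3300)² ÷ (103793/3300) = 14386849/342516900 in (≈ 0.042 in)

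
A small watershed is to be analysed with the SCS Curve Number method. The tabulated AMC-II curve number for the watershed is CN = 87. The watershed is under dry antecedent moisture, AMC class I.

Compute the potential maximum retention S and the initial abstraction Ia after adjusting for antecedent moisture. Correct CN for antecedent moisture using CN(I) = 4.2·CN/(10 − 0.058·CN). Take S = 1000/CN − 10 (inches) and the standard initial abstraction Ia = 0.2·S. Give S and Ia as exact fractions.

S = 6500/1827 in ≈ 3.558 in; Ia = 1300/1827 in ≈ 0.712 in

Adjust CN=87 to AMC I: 4.2·87/(10 − 0.058·87) → (1827/5) ÷ (2477/500) = 182700/2477 ≈ 73.759
Max retention: S = 1000/(182700/2477) − 10 = 6500/1827 in (≈ 3.558 in)
Ia = 0.2S: 0.2·3.558 = 0.712 in (exactly 1300/1827)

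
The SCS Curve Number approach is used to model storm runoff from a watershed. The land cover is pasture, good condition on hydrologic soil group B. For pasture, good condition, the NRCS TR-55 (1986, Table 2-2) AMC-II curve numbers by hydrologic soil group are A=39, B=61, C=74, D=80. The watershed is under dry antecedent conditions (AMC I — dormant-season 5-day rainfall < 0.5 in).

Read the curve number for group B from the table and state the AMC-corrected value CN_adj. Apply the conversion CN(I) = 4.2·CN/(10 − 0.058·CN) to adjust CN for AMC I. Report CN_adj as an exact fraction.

CN_adj = 42700/1077 ≈ 39.647

NRCS table: pasture, good condition, soil group B → CN(II) = 61
CN(I) from CN(II)=61: (4.2·61)/(10 − 0.058·61) = 42700/1077 ≈ 39.647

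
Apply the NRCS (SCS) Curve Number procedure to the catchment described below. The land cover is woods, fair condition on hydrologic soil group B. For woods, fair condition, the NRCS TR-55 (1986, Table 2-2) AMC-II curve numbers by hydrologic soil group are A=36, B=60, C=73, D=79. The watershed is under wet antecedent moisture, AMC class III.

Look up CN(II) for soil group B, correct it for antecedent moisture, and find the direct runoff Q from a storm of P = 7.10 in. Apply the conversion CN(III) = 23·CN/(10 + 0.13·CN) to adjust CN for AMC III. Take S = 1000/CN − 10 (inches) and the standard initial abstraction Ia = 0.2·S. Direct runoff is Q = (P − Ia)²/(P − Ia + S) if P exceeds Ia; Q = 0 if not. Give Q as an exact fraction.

Q = 20241001/4484310 in ≈ 4.514 in

NRCS table: woods, fair condition, soil group B → CN(II) = 60
Adjust CN=60 to AMC III: 23·60/(10 + 0.13·60) → 1380 ÷ (89/5) = 6900/89 ≈ 77.528
S = 1000/(6900/89) − 10 = 200/69 in ≈ 2.899 in
Ia = 0.2S: 0.2·2.899 = 0.580 in (exactly 40/69)
P − Ia = 7.100 − 0.580 = 4499/690 ≈ 6.520 in (> 0, runoff occurs)
Q = (4499/690)²/((4499/690) + 200/69) = (20241001/476100)/(6499/690) = 20241001/4484310 in ≈ 4.514 in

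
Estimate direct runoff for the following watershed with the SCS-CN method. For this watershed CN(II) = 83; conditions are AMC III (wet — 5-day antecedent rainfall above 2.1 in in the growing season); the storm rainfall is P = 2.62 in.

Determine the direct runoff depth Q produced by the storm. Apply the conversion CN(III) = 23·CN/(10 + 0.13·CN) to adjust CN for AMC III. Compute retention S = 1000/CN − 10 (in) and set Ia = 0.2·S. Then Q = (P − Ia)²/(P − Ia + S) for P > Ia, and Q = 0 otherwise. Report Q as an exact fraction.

Q = 54325820241/30360640550 in ≈ 1.789 in

Wet (AMC III): CN(III) = 23·83/(10 + 0.13·83) = 1909/(2079/100) = 190900/2079 ≈ 91.823
Retention S: 1000/CN − 10 with CN=91.823 → S = 1700/1909 ≈ 0.891 in
Ia = 0.2S: 0.2·0.891 = 0.178 in (exactly 340/1909)
Excess rainfall: 2.620 − 0.178 = 2.442 in; P > Ia so Q > 0
Runoff Q = (P−Ia)²/(P−Ia+S) = (2.442)²/(2.442+0.891) = 54325820241/30360640550 ≈ 1.789 in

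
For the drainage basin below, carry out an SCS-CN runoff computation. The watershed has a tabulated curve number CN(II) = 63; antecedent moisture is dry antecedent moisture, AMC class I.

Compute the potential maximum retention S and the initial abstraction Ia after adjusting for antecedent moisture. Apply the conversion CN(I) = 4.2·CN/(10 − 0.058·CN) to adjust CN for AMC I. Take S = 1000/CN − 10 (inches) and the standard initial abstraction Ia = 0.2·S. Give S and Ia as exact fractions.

Dry (AMC I): CN(I) = 4.2·63/(10 − 0.058·63) = (1323/5)/(3173/500) = 132300/3173 ≈ 41.696
S = 1000/(132300/3173) − 10 = 18500/1323 in ≈ 13.983 in
Initial abstraction Ia = S/5 = (18500/1323)/5 = 3700/1323 ≈ 2.797 in

S = 18500/1323 in ≈ 13.983 in; Ia = 3700/1323 in ≈ 2.797 in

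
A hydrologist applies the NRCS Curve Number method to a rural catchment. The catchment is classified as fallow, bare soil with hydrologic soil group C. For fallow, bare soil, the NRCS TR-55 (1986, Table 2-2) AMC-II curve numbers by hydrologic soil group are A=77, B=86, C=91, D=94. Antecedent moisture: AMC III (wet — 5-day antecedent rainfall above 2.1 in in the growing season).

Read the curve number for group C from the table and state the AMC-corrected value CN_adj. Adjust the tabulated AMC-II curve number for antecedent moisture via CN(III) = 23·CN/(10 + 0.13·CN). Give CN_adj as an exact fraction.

CN_adj = 209300/2183 ≈ 95.877

NRCS table: fallow, bare soil, soil group C → CN(II) = 91
CN(III) from CN(II)=91: (23·91)/(10 + 0.13·91) = 209300/2183 ≈ 95.877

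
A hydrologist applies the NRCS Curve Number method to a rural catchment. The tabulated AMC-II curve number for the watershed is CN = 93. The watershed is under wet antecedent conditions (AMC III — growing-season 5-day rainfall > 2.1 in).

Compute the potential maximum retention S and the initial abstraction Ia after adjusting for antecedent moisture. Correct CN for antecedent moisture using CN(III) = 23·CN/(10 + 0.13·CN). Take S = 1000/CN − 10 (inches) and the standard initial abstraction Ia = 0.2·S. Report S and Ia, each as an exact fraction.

S = 700/2139 in ≈ 0.327 in; Ia = 140/2139 in ≈ 0.065 in

CN(III) from CN(II)=93: (23·93)/(10 + 0.13·93) = 213900/2209 ≈ 96.831
Retention S: 1000/CN − 10 with CN=96.831 → S = 700/2139 ≈ 0.327 in
Ia = 0.2·(700/2139) = 140/2139 in ≈ 0.065 in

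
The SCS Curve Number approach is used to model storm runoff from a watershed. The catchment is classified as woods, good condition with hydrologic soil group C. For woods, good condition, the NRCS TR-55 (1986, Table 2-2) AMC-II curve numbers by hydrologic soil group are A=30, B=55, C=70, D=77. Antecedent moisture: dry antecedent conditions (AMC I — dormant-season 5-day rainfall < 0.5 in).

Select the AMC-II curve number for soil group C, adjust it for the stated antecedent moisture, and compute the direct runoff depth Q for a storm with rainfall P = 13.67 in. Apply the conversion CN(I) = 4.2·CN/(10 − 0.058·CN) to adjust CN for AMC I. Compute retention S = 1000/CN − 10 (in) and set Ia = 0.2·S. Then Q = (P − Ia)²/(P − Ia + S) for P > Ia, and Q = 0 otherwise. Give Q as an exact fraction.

NRCS table: woods, good condition, soil group C → CN(II) = 70
Dry (AMC I): CN(I) = 4.2·70/(10 − 0.058·70) = 294/(297/50) = 4900/99 ≈ 49.495
Max retention: S = 1000/(4900/99) − 10 = 500/49 in (≈ 10.204 in)
Ia = 0.2S: 0.2·10.204 = 2.041 in (exactly 100/49)
Excess rainfall: 13.670 − 2.041 = 11.629 in; P > Ia so Q > 0
Q: (56983/4900)² ÷ (106983/4900) = 3247062289/524216700 in (≈ 6.194 in)

Q = 3247062289/524216700 in ≈ 6.194 in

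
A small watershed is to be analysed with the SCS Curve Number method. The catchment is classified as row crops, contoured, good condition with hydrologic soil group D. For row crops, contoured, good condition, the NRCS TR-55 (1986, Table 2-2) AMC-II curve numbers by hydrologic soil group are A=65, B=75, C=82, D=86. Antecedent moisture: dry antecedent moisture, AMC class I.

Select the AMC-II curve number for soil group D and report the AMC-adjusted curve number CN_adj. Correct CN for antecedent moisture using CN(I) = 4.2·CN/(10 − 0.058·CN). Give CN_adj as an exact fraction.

NRCS table: row crops, contoured, good condition, soil group D → CN(II) = 86
CN(I) from CN(II)=86: (4.2·86)/(10 − 0.058·86) = 12900/179 ≈ 72.067

CN_adj = 12900/179 ≈ 72.067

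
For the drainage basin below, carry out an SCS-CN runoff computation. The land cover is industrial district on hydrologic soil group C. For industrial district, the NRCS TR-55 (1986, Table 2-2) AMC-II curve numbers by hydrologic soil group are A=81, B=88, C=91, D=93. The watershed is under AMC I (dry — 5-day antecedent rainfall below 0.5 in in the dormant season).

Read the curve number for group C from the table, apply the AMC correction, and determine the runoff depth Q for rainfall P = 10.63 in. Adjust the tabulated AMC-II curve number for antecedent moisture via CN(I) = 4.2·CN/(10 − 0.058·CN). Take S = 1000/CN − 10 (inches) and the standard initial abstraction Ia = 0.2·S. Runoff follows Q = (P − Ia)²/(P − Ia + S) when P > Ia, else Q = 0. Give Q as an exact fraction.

Q = 418778531161/50777244700 in ≈ 8.247 in

NRCS table: industrial district, soil group C → CN(II) = 91
Dry (AMC I): CN(I) = 4.2·91/(10 − 0.058·91) = (1911/5)/(2361/500) = 63700/787 ≈ 80.940
Max retention: S = 1000/(63700/787) − 10 = 1500/637 in (≈ 2.355 in)
Ia = 0.2·(1500/637) = 300/637 in ≈ 0.471 in
P − Ia = 10.630 − 0.471 = 647131/63700 ≈ 10.159 in (> 0, runoff occurs)
Q = (647131/63700)²/((647131/63700) + 1500/637) = (418778531161/4057690000)/(797131/63700) = 418778531161/50777244700 in ≈ 8.247 in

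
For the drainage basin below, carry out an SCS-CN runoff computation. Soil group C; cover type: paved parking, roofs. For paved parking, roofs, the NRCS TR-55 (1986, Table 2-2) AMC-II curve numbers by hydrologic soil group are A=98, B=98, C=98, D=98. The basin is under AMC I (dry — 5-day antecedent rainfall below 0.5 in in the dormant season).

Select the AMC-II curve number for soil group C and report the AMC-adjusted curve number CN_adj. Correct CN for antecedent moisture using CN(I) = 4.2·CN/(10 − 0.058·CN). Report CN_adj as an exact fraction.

NRCS table: paved parking, roofs, soil group C → CN(II) = 98
CN(I) from CN(II)=98: (4.2·98)/(10 − 0.058·98) = 102900/1079 ≈ 95.366

CN_adj = 102900/1079 ≈ 95.366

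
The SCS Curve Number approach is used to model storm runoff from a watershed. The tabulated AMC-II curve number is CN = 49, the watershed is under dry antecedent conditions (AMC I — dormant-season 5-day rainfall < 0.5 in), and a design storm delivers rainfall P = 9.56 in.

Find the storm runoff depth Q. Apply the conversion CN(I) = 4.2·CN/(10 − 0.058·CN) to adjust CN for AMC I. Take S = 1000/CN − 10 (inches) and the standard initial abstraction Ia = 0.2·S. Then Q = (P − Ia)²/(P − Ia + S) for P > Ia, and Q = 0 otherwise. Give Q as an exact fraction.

CN(I) from CN(II)=49: (4.2·49)/(10 − 0.058·49) = 34300/1193 ≈ 28.751
Retention S: 1000/CN − 10 with CN=28.751 → S = 8500/343 ≈ 24.781 in
Initial abstraction Ia = S/5 = (8500/343)/5 = 1700/343 ≈ 4.956 in
P − Ia = 9.560 − 4.956 = 39477/8575 ≈ 4.604 in (> 0, runoff occurs)
Q = (39477/8575)²/((39477/8575) + 8500/343) = (1558433529/73530625)/(251977/8575) = 1558433529/2160702775 in ≈ 0.721 in

Q = 1558433529/2160702775 in ≈ 0.721 in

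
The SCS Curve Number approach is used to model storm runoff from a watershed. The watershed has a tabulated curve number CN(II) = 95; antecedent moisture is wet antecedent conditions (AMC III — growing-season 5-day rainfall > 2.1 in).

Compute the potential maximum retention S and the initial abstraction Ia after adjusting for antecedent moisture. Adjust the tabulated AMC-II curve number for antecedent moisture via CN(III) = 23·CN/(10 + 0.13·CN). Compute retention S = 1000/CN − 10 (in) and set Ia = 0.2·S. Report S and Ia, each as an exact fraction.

S = 100/437 in ≈ 0.229 in; Ia = 20/437 in ≈ 0.046 in

Adjust CN=95 to AMC III: 23·95/(10 + 0.13·95) → 2185 ÷ (447/20) = 43700/447 ≈ 97.763
S = 1000/(43700/447) − 10 = 100/437 in ≈ 0.229 in
Initial abstraction Ia = S/5 = (100/437)/5 = 20/437 ≈ 0.046 in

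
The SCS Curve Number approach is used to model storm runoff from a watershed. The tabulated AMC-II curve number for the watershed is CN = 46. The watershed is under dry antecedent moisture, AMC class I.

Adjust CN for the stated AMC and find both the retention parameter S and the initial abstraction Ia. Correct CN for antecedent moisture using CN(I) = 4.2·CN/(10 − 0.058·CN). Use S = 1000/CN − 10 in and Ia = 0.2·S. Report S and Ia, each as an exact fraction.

Dry (AMC I): CN(I) = 4.2·46/(10 − 0.058·46) = (966/5)/(1833/250) = 16100/611 ≈ 26.350
Max retention: S = 1000/(16100/611) − 10 = 4500/161 in (≈ 27.950 in)
Ia = 0.2S: 0.2·27.950 = 5.590 in (exactly 900/161)

S = 4500/161 in ≈ 27.950 in; Ia = 900/161 in ≈ 5.590 in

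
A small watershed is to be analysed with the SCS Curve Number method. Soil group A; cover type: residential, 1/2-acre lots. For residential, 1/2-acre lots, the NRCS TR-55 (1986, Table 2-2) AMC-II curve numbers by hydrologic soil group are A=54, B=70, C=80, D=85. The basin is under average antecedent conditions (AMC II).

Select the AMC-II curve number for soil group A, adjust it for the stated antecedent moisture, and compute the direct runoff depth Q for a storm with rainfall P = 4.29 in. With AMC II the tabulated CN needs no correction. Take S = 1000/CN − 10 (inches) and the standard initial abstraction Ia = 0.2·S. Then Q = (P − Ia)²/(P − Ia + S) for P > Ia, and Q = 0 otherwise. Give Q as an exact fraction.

Q = 48762289/80954100 in ≈ 0.602 in

NRCS table: residential, 1/2-acre lots, soil group A → CN(II) = 54
CN(II) = 54; AMC II needs no correction.
S = 1000/54 − 10 = 230/27 in ≈ 8.519 in
Ia = 0.2S: 0.2·8.519 = 1.704 in (exactly 46/27)
P − Ia = 4.290 − 1.704 = 6983/2700 ≈ 2.586 in (> 0, runoff occurs)
Q = (6983/2700)²/((6983/2700) + 230/27) = (48762289/7290000)/(29983/2700) = 48762289/80954100 in ≈ 0.602 in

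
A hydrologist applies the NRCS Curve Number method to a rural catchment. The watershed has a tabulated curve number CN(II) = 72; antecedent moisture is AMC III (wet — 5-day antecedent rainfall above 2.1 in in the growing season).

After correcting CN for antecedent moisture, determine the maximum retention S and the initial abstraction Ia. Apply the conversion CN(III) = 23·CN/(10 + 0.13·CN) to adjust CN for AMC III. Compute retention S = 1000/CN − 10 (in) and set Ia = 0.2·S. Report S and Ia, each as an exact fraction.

CN(III) from CN(II)=72: (23·72)/(10 + 0.13·72) = 10350/121 ≈ 85.537
Retention S: 1000/CN − 10 with CN=85.537 → S = 350/207 ≈ 1.691 in
Initial abstraction Ia = S/5 = (350/207)/5 = 70/207 ≈ 0.338 in

S = 350/207 in ≈ 1.691 in; Ia = 70/207 in ≈ 0.338 in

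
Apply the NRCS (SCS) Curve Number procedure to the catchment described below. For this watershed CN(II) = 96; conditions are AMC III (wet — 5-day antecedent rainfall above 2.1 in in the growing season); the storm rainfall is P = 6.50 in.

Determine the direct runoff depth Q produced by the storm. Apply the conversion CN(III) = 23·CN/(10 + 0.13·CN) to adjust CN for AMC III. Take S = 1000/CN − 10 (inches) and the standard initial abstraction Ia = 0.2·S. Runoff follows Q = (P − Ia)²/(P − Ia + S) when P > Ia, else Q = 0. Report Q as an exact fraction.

CN(III) from CN(II)=96: (23·96)/(10 + 0.13·96) = 27600/281 ≈ 98.221
Retention S: 1000/CN − 10 with CN=98.221 → S = 25/138 ≈ 0.181 in
Initial abstraction Ia = S/5 = (25/138)/5 = 5/138 ≈ 0.036 in
P − Ia = 6.500 − 0.036 = 446/69 ≈ 6.464 in (> 0, runoff occurs)
Q: (446/69)² ÷ (917/138) = 397832/63273 in (≈ 6.288 in)

Q = 397832/63273 in ≈ 6.288 in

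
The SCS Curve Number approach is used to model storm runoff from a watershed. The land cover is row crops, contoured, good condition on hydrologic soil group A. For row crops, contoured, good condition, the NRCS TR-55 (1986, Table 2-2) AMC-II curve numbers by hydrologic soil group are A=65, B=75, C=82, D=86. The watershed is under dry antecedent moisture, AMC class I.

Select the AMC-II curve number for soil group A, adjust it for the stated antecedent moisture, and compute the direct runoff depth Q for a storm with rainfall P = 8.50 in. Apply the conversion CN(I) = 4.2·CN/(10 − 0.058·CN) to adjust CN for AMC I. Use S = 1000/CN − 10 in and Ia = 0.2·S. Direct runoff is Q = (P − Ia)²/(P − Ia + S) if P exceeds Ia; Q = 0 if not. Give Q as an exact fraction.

NRCS table: row crops, contoured, good condition, soil group A → CN(II) = 65
Dry (AMC I): CN(I) = 4.2·65/(10 − 0.058·65) = 273/(623/100) = 3900/89 ≈ 43.820
Retention S: 1000/CN − 10 with CN=43.820 → S = 500/39 ≈ 12.821 in
Ia = 0.2S: 0.2·12.821 = 2.564 in (exactly 100/39)
P − Ia = 8.500 − 2.564 = 463/78 ≈ 5.936 in (> 0, runoff occurs)
Q = (463/78)²/((463/78) + 500/39) = (214369/6084)/(1463/78) = 214369/114114 in ≈ 1.879 in

Q = 214369/114114 in ≈ 1.879 in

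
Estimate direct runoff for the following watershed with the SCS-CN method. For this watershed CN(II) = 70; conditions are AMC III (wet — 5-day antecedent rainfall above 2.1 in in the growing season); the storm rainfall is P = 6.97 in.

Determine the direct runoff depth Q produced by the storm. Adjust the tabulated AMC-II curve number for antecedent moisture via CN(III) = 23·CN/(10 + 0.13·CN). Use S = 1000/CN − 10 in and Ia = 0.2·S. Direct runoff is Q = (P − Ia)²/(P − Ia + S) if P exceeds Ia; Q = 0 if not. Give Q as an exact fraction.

Adjust CN=70 to AMC III: 23·70/(10 + 0.13·70) → 1610 ÷ (191/10) = 16100/191 ≈ 84.293
Max retention: S = 1000/(16100/191) − 10 = 300/161 in (≈ 1.863 in)
Ia = 0.2S: 0.2·1.863 = 0.373 in (exactly 60/161)
Excess rainfall: 6.970 − 0.373 = 6.597 in; P > Ia so Q > 0
Runoff Q = (P−Ia)²/(P−Ia+S) = (6.597)²/(6.597+1.863) = 11282051089/2193093700 ≈ 5.144 in

Q = 11282051089/2193093700 in ≈ 5.144 in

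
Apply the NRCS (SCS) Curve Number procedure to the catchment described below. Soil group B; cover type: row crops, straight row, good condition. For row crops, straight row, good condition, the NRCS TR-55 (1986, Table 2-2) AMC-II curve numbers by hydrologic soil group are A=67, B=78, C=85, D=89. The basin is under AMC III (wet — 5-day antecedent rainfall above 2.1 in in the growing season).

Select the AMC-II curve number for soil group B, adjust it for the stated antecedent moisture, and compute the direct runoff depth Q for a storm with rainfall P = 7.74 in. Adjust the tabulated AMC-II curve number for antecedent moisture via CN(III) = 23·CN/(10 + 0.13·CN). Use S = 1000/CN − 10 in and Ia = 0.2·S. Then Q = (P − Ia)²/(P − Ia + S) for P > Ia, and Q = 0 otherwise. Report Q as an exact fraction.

NRCS table: row crops, straight row, good condition, soil group B → CN(II) = 78
Wet (AMC III): CN(III) = 23·78/(10 + 0.13·78) = 1794/(1007/50) = 89700/1007 ≈ 89.076
S = 1000/(89700/1007) − 10 = 1100/897 in ≈ 1.226 in
Ia = 0.2S: 0.2·1.226 = 0.245 in (exactly 220/897)
P − Ia = 7.740 − 0.245 = 336139/44850 ≈ 7.495 in (> 0, runoff occurs)
Q: (336139/44850)² ÷ (391139/44850) = 112989427321/17542584150 in (≈ 6.441 in)

Q = 112989427321/17542584150 in ≈ 6.441 in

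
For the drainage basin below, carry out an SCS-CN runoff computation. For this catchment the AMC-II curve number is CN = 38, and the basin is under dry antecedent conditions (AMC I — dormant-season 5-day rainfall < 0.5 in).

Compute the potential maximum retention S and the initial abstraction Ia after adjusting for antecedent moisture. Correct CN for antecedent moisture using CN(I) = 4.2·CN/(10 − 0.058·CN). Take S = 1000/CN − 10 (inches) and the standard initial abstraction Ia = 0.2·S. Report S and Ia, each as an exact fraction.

S = 15500/399 in ≈ 38.847 in; Ia = 3100/399 in ≈ 7.769 in

Dry (AMC I): CN(I) = 4.2·38/(10 − 0.058·38) = (798/5)/(1949/250) = 39900/1949 ≈ 20.472
Retention S: 1000/CN − 10 with CN=20.472 → S = 15500/399 ≈ 38.847 in
Ia = 0.2·(15500/399) = 3100/399 in ≈ 7.769 in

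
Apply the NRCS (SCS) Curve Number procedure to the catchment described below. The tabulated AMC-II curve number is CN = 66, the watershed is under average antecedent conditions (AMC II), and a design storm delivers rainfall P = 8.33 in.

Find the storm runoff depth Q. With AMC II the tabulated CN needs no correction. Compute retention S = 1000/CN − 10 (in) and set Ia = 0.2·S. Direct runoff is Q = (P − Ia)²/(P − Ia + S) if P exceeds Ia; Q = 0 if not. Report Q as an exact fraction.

AMC II — tabulated CN = 66 applies directly.
Max retention: S = 1000/66 − 10 = 170/33 in (≈ 5.152 in)
Ia = 0.2S: 0.2·5.152 = 1.030 in (exactly 34/33)
Excess rainfall: 8.330 − 1.030 = 7.300 in; P > Ia so Q > 0
Q = (24089/3300)²/((24089/3300) + 170/33) = (580279921/10890000)/(41089/3300) = 34134113/7976100 in ≈ 4.280 in

Q = 34134113/7976100 in ≈ 4.280 in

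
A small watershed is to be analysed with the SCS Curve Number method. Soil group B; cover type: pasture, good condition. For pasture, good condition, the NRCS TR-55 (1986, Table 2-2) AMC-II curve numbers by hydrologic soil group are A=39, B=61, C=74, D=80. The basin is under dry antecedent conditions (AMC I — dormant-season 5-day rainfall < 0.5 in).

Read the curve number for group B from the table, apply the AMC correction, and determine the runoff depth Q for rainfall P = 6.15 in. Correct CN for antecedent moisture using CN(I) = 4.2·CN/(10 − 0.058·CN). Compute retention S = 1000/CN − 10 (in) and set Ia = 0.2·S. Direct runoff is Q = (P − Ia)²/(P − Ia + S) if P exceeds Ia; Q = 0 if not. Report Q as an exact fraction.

NRCS table: pasture, good condition, soil group B → CN(II) = 61
CN(I) from CN(II)=61: (4.2·61)/(10 − 0.058·61) = 42700/1077 ≈ 39.647
Max retention: S = 1000/(42700/1077) − 10 = 6500/427 in (≈ 15.222 in)
Ia = 0.2S: 0.2·15.222 = 3.044 in (exactly 1300/427)
P − Ia = 6.150 − 3.044 = 26521/8540 ≈ 3.106 in (> 0, runoff occurs)
Q: (26521/8540)² ÷ (156521/8540) = 703363441/1336689340 in (≈ 0.526 in)

Q = 703363441/1336689340 in ≈ 0.526 in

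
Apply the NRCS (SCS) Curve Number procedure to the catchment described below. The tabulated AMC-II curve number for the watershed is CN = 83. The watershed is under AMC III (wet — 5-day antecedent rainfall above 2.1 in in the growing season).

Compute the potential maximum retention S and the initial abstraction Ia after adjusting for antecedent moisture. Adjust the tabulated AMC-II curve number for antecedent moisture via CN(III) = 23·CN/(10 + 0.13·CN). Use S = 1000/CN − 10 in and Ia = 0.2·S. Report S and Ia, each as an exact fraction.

Adjust CN=83 to AMC III: 23·83/(10 + 0.13·83) → 1909 ÷ (2079/100) = 190900/2079 ≈ 91.823
Max retention: S = 1000/(190900/2079) − 10 = 1700/1909 in (≈ 0.891 in)
Ia = 0.2·(1700/1909) = 340/1909 in ≈ 0.178 in

S = 1700/1909 in ≈ 0.891 in; Ia = 340/1909 in ≈ 0.178 in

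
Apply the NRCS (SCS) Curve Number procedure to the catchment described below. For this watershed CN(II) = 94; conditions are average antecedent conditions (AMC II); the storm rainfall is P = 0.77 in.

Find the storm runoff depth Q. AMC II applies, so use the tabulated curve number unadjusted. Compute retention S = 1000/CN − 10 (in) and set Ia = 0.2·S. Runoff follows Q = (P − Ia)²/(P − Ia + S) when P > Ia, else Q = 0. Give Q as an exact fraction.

CN(II) = 94; AMC II needs no correction.
Max retention: S = 1000/94 − 10 = 30/47 in (≈ 0.638 in)
Ia = 0.2S: 0.2·0.638 = 0.128 in (exactly 6/47)
Excess rainfall: 0.770 − 0.128 = 0.642 in; P > Ia so Q > 0
Q: (3019/4700)² ÷ (6019/4700) = 9114361/28289300 in (≈ 0.322 in)

Q = 9114361/28289300 in ≈ 0.322 in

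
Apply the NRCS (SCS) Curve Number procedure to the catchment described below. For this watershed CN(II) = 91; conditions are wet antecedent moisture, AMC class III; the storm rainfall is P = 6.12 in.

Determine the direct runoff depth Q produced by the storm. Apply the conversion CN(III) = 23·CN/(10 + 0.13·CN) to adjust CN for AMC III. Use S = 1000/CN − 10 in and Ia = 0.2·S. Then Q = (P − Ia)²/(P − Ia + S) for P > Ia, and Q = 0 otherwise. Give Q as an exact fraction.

CN(III) from CN(II)=91: (23·91)/(10 + 0.13·91) = 209300/2183 ≈ 95.877
Max retention: S = 1000/(209300/2183) − 10 = 900/2093 in (≈ 0.430 in)
Ia = 0.2S: 0.2·0.430 = 0.086 in (exactly 180/2093)
Since P=6.120 > Ia=0.086: effective rainfall P−Ia = 315729/52325 in
Runoff Q = (P−Ia)²/(P−Ia+S) = (6.034)²/(6.034+0.430) = 3692029683/655475275 ≈ 5.633 in

Q = 3692029683/655475275 in ≈ 5.633 in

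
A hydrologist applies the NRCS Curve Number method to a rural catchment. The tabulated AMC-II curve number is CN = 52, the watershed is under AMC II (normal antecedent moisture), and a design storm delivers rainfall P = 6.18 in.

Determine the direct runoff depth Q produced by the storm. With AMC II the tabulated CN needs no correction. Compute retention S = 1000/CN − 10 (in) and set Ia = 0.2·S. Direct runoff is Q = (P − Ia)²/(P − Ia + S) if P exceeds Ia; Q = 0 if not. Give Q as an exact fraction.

CN(II) = 52; AMC II needs no correction.
S = 1000/52 − 10 = 120/13 in ≈ 9.231 in
Initial abstraction Ia = S/5 = (120/13)/5 = 24/13 ≈ 1.846 in
P − Ia = 6.180 − 1.846 = 2817/650 ≈ 4.334 in (> 0, runoff occurs)
Q: (2817/650)² ÷ (8817/650) = 2645163/1910350 in (≈ 1.385 in)

Q = 2645163/1910350 in ≈ 1.385 in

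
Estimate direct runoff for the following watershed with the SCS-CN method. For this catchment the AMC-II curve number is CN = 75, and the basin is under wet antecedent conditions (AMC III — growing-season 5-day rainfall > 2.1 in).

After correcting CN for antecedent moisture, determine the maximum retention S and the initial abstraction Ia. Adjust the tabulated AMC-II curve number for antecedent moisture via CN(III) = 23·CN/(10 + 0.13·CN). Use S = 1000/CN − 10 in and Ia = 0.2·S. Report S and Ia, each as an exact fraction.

S = 100/69 in ≈ 1.449 in; Ia = 20/69 in ≈ 0.290 in

Adjust CN=75 to AMC III: 23·75/(10 + 0.13·75) → 1725 ÷ (79/4) = 6900/79 ≈ 87.342
Max retention: S = 1000/(6900/79) − 10 = 100/69 in (≈ 1.449 in)
Ia = 0.2S: 0.2·1.449 = 0.290 in (exactly 20/69)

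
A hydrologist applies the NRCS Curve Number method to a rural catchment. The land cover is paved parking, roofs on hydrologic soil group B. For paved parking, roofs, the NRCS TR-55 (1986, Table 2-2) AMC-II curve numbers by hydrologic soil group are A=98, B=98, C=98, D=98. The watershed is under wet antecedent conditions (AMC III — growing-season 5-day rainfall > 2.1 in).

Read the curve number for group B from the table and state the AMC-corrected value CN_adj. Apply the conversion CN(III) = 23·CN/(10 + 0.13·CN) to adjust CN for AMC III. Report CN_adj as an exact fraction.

CN_adj = 112700/1137 ≈ 99.120

NRCS table: paved parking, roofs, soil group B → CN(II) = 98
Adjust CN=98 to AMC III: 23·98/(10 + 0.13·98) → 2254 ÷ (1137/50) = 112700/1137 ≈ 99.120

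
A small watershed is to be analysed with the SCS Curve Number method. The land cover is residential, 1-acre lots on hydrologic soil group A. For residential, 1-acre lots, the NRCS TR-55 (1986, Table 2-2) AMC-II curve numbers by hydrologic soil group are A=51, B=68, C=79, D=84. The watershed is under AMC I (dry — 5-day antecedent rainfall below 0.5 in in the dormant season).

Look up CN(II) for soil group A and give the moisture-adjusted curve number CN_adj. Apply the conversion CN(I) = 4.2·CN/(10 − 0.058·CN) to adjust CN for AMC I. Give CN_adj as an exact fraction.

CN_adj = 15300/503 ≈ 30.417

NRCS table: residential, 1-acre lots, soil group A → CN(II) = 51
Adjust CN=51 to AMC I: 4.2·51/(10 − 0.058·51) → (1071/5) ÷ (3521/500) = 15300/503 ≈ 30.417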